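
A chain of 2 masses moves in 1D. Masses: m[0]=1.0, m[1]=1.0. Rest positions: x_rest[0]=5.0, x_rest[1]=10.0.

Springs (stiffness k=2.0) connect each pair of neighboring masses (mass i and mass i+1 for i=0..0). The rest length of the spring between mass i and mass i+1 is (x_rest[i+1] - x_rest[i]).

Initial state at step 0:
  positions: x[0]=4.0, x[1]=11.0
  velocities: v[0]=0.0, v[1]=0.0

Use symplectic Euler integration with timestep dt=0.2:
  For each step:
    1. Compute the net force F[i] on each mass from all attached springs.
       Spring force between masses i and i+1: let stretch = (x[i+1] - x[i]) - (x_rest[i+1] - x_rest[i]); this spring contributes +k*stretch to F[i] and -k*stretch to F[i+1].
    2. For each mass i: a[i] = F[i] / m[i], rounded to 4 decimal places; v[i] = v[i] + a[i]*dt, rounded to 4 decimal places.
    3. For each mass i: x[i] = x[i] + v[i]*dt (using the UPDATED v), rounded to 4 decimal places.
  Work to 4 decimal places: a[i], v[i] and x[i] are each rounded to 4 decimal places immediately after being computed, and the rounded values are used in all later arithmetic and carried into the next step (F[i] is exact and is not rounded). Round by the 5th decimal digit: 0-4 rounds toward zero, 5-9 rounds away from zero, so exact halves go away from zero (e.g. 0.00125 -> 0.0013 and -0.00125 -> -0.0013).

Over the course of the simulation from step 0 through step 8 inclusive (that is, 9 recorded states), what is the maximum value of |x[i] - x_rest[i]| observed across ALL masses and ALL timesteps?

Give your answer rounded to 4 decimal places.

Step 0: x=[4.0000 11.0000] v=[0.0000 0.0000]
Step 1: x=[4.1600 10.8400] v=[0.8000 -0.8000]
Step 2: x=[4.4544 10.5456] v=[1.4720 -1.4720]
Step 3: x=[4.8361 10.1639] v=[1.9085 -1.9085]
Step 4: x=[5.2440 9.7560] v=[2.0396 -2.0396]
Step 5: x=[5.6129 9.3871] v=[1.8444 -1.8444]
Step 6: x=[5.8837 9.1163] v=[1.3541 -1.3541]
Step 7: x=[6.0131 8.9869] v=[0.6471 -0.6471]
Step 8: x=[5.9804 9.0196] v=[-0.1634 0.1634]
Max displacement = 1.0131

Answer: 1.0131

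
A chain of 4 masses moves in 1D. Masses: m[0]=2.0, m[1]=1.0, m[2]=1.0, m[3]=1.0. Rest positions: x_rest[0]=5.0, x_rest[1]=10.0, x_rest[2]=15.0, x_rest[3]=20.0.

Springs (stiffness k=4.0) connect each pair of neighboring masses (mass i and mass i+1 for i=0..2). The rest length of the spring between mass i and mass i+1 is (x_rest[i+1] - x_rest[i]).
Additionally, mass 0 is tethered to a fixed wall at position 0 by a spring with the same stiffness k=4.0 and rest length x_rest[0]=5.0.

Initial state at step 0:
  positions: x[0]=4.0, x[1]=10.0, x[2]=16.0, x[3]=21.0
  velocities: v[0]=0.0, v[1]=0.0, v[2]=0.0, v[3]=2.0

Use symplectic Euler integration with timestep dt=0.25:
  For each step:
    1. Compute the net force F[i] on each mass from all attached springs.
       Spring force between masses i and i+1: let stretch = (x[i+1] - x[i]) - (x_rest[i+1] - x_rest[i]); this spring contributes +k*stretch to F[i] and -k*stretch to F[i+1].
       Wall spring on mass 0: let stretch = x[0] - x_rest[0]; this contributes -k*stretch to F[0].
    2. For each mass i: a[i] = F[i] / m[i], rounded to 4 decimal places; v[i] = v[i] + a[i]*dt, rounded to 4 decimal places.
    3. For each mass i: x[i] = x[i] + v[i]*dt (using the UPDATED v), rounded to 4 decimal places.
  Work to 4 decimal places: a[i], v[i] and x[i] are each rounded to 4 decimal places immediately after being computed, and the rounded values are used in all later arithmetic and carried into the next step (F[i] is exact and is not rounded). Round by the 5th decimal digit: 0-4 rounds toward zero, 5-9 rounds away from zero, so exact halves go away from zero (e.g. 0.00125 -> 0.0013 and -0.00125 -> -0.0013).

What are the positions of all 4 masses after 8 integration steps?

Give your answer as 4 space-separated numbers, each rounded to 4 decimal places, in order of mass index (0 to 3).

Step 0: x=[4.0000 10.0000 16.0000 21.0000] v=[0.0000 0.0000 0.0000 2.0000]
Step 1: x=[4.2500 10.0000 15.7500 21.5000] v=[1.0000 0.0000 -1.0000 2.0000]
Step 2: x=[4.6875 10.0000 15.5000 21.8125] v=[1.7500 0.0000 -1.0000 1.2500]
Step 3: x=[5.2031 10.0469 15.4531 21.7969] v=[2.0625 0.1875 -0.1875 -0.0625]
Step 4: x=[5.6738 10.2344 15.6406 21.4453] v=[1.8829 0.7499 0.7501 -1.4063]
Step 5: x=[6.0054 10.6333 15.9278 20.8926] v=[1.3263 1.5955 1.1486 -2.2110]
Step 6: x=[6.1648 11.1988 16.1325 20.3487] v=[0.6376 2.2621 0.8189 -2.1758]
Step 7: x=[6.1829 11.7393 16.1579 20.0007] v=[0.0722 2.1618 0.1014 -1.3920]
Step 8: x=[6.1226 11.9953 16.0393 19.9420] v=[-0.2411 1.0240 -0.4744 -0.2348]

Answer: 6.1226 11.9953 16.0393 19.9420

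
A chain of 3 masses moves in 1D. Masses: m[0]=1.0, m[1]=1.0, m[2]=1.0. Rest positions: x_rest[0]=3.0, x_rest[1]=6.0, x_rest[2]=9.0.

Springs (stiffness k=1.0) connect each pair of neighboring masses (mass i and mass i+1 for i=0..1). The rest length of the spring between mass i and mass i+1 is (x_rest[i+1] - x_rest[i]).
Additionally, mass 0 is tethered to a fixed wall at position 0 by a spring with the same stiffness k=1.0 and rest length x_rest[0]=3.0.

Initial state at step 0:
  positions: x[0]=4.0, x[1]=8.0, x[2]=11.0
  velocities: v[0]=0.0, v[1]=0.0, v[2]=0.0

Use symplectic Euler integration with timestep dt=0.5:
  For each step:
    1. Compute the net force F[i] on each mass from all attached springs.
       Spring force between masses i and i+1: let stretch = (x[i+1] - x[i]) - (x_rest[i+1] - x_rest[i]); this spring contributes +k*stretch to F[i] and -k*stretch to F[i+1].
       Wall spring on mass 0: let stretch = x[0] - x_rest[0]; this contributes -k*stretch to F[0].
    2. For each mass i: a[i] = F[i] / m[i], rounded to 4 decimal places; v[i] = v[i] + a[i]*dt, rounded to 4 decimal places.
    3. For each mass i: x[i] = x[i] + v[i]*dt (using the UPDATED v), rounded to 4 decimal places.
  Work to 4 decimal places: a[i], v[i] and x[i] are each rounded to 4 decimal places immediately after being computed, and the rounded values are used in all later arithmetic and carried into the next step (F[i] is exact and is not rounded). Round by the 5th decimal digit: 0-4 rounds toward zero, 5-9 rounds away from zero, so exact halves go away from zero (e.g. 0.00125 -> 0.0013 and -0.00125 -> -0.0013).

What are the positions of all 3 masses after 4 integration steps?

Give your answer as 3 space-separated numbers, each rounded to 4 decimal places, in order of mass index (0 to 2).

Answer: 3.4453 6.7930 10.3555

Derivation:
Step 0: x=[4.0000 8.0000 11.0000] v=[0.0000 0.0000 0.0000]
Step 1: x=[4.0000 7.7500 11.0000] v=[0.0000 -0.5000 0.0000]
Step 2: x=[3.9375 7.3750 10.9375] v=[-0.1250 -0.7500 -0.1250]
Step 3: x=[3.7500 7.0313 10.7344] v=[-0.3750 -0.6875 -0.4063]
Step 4: x=[3.4453 6.7930 10.3555] v=[-0.6094 -0.4766 -0.7579]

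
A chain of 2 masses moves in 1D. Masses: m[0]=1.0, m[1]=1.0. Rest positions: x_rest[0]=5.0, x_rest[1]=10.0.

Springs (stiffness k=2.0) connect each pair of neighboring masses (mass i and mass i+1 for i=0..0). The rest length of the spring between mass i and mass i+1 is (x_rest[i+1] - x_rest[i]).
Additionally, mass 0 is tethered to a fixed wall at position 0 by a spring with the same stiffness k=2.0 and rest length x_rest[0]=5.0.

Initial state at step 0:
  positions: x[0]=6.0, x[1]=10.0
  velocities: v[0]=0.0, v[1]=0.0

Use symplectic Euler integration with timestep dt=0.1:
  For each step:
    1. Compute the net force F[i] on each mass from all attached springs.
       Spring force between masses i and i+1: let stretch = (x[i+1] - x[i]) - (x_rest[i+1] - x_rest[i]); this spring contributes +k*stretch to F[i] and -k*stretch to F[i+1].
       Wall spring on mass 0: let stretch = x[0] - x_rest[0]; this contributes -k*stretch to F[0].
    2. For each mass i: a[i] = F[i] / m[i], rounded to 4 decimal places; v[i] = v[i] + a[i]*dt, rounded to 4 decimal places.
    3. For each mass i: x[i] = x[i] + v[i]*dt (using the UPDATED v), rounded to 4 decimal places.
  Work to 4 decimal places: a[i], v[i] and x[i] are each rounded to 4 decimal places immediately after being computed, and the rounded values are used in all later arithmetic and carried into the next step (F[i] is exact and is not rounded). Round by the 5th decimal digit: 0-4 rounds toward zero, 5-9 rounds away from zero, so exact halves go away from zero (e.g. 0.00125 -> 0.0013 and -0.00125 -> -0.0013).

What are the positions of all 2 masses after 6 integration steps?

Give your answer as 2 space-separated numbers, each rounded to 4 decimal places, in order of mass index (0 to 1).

Answer: 5.2916 10.3413

Derivation:
Step 0: x=[6.0000 10.0000] v=[0.0000 0.0000]
Step 1: x=[5.9600 10.0200] v=[-0.4000 0.2000]
Step 2: x=[5.8820 10.0588] v=[-0.7800 0.3880]
Step 3: x=[5.7699 10.1141] v=[-1.1210 0.5526]
Step 4: x=[5.6293 10.1825] v=[-1.4061 0.6838]
Step 5: x=[5.4672 10.2598] v=[-1.6213 0.7732]
Step 6: x=[5.2916 10.3413] v=[-1.7562 0.8147]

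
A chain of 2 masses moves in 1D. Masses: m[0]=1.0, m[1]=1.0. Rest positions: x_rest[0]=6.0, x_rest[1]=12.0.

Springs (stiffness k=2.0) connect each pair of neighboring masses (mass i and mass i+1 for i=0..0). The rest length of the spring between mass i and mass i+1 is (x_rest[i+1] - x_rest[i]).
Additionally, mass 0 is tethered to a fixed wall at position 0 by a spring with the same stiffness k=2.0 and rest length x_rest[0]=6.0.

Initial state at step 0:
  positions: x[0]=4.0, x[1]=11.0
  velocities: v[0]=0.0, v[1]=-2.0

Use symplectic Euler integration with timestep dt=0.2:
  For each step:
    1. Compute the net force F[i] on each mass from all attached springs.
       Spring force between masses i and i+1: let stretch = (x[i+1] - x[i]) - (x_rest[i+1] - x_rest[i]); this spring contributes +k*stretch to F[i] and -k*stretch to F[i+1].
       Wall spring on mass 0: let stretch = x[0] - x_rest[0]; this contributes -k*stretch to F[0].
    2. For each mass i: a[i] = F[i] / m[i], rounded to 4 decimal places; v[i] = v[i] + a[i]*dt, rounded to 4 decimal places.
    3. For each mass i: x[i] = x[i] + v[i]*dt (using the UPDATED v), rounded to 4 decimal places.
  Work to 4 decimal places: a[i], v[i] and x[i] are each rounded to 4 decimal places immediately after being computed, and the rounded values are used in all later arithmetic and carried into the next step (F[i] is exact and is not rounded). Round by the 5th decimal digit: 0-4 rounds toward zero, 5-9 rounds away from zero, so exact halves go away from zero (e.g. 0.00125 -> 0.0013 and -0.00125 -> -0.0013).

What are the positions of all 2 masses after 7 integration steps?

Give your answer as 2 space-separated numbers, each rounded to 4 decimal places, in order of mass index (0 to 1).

Answer: 5.7156 9.4416

Derivation:
Step 0: x=[4.0000 11.0000] v=[0.0000 -2.0000]
Step 1: x=[4.2400 10.5200] v=[1.2000 -2.4000]
Step 2: x=[4.6432 10.0176] v=[2.0160 -2.5120]
Step 3: x=[5.1049 9.5652] v=[2.3085 -2.2618]
Step 4: x=[5.5150 9.2360] v=[2.0507 -1.6459]
Step 5: x=[5.7816 9.0891] v=[1.3331 -0.7343]
Step 6: x=[5.8503 9.1576] v=[0.3435 0.3427]
Step 7: x=[5.7156 9.4416] v=[-0.6737 1.4198]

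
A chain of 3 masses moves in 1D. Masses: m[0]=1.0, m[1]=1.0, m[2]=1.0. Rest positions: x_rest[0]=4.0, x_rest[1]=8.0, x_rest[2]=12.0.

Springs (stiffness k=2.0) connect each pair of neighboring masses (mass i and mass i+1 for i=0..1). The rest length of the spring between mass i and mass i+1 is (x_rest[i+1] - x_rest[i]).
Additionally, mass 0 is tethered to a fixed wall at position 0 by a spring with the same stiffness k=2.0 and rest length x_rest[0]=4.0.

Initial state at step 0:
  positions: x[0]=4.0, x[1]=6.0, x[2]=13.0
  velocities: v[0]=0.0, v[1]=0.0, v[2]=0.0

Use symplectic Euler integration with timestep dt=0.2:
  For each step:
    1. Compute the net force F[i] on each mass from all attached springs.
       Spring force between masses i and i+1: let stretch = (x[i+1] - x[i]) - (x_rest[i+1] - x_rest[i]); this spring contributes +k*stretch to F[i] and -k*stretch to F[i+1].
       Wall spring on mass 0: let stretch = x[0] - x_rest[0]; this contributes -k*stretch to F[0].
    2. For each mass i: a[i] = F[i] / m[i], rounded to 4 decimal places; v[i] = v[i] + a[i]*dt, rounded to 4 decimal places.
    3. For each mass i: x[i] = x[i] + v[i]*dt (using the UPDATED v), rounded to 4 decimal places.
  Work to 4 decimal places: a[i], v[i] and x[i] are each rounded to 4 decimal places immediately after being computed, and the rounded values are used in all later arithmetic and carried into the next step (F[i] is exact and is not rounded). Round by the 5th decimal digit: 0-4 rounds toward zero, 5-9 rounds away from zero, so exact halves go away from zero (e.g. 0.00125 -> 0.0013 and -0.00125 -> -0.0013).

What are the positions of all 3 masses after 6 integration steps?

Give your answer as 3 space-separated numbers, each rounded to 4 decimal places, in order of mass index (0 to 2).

Answer: 3.4478 9.4419 10.6761

Derivation:
Step 0: x=[4.0000 6.0000 13.0000] v=[0.0000 0.0000 0.0000]
Step 1: x=[3.8400 6.4000 12.7600] v=[-0.8000 2.0000 -1.2000]
Step 2: x=[3.5776 7.1040 12.3312] v=[-1.3120 3.5200 -2.1440]
Step 3: x=[3.3111 7.9441 11.8042] v=[-1.3325 4.2003 -2.6349]
Step 4: x=[3.1504 8.7223 11.2884] v=[-0.8037 3.8911 -2.5789]
Step 5: x=[3.1834 9.2601 10.8873] v=[0.1649 2.6888 -2.0053]
Step 6: x=[3.4478 9.4419 10.6761] v=[1.3222 0.9090 -1.0562]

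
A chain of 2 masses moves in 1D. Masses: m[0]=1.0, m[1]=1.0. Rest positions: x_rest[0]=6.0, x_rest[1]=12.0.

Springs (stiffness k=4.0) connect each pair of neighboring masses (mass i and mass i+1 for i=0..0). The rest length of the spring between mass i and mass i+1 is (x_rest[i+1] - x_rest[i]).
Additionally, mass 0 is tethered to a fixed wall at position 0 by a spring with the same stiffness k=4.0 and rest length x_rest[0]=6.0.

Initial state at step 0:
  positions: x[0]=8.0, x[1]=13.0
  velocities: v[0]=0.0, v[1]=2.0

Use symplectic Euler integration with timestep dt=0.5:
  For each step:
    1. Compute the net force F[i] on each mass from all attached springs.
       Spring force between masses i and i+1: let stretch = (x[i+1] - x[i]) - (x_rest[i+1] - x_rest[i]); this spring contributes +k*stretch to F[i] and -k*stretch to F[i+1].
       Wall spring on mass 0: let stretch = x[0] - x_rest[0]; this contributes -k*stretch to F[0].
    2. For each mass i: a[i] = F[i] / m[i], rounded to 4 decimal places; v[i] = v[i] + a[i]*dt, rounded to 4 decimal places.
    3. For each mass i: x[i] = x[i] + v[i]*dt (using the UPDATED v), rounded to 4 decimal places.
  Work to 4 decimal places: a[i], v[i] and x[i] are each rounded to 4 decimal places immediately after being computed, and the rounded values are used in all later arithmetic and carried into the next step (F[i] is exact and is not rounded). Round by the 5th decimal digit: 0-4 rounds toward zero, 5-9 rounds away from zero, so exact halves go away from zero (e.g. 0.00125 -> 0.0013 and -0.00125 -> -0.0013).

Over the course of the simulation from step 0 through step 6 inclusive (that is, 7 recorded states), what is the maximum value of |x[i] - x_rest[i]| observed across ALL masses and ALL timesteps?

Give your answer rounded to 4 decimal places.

Answer: 3.0000

Derivation:
Step 0: x=[8.0000 13.0000] v=[0.0000 2.0000]
Step 1: x=[5.0000 15.0000] v=[-6.0000 4.0000]
Step 2: x=[7.0000 13.0000] v=[4.0000 -4.0000]
Step 3: x=[8.0000 11.0000] v=[2.0000 -4.0000]
Step 4: x=[4.0000 12.0000] v=[-8.0000 2.0000]
Step 5: x=[4.0000 11.0000] v=[0.0000 -2.0000]
Step 6: x=[7.0000 9.0000] v=[6.0000 -4.0000]
Max displacement = 3.0000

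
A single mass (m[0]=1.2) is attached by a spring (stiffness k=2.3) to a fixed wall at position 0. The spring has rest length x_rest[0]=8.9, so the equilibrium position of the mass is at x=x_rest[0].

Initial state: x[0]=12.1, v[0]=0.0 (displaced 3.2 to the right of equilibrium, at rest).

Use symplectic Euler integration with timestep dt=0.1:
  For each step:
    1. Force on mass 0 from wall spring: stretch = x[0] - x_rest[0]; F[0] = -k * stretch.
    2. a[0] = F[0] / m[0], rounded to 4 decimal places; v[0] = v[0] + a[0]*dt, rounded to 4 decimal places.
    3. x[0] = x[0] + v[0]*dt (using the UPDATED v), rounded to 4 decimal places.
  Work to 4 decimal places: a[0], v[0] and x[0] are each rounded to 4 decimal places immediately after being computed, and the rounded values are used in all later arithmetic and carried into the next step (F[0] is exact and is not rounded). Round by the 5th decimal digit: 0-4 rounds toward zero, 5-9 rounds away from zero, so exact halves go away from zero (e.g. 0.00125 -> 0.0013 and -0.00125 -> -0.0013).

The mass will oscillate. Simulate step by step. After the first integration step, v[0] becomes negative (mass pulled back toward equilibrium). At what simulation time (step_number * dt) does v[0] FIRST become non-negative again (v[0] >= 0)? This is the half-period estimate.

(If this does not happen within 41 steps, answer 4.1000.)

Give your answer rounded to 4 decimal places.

Answer: 2.3000

Derivation:
Step 0: x=[12.1000] v=[0.0000]
Step 1: x=[12.0387] v=[-0.6133]
Step 2: x=[11.9172] v=[-1.2149]
Step 3: x=[11.7379] v=[-1.7932]
Step 4: x=[11.5042] v=[-2.3371]
Step 5: x=[11.2206] v=[-2.8362]
Step 6: x=[10.8925] v=[-3.2810]
Step 7: x=[10.5262] v=[-3.6629]
Step 8: x=[10.1287] v=[-3.9746]
Step 9: x=[9.7077] v=[-4.2101]
Step 10: x=[9.2712] v=[-4.3649]
Step 11: x=[8.8276] v=[-4.4361]
Step 12: x=[8.3854] v=[-4.4222]
Step 13: x=[7.9530] v=[-4.3236]
Step 14: x=[7.5388] v=[-4.1421]
Step 15: x=[7.1507] v=[-3.8812]
Step 16: x=[6.7961] v=[-3.5459]
Step 17: x=[6.4818] v=[-3.1427]
Step 18: x=[6.2139] v=[-2.6792]
Step 19: x=[5.9975] v=[-2.1644]
Step 20: x=[5.8367] v=[-1.6081]
Step 21: x=[5.7346] v=[-1.0210]
Step 22: x=[5.6932] v=[-0.4143]
Step 23: x=[5.7132] v=[0.2003]
First v>=0 after going negative at step 23, time=2.3000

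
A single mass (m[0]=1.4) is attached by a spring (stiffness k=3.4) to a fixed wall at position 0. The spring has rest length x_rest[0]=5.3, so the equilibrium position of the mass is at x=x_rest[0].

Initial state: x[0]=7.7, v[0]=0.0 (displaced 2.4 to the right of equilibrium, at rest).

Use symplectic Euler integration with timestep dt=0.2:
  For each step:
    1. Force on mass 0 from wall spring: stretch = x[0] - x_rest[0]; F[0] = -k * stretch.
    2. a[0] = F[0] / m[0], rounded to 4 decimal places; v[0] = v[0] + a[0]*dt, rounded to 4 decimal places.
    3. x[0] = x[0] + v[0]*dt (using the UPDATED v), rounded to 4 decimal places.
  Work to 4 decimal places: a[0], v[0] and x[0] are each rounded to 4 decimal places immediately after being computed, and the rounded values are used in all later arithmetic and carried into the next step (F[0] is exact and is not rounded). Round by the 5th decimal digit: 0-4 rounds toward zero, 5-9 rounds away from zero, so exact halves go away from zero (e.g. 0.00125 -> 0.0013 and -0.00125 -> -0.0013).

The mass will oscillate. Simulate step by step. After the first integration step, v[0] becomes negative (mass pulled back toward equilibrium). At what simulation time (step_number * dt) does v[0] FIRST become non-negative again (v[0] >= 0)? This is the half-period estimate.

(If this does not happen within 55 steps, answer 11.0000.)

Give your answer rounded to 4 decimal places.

Step 0: x=[7.7000] v=[0.0000]
Step 1: x=[7.4669] v=[-1.1657]
Step 2: x=[7.0233] v=[-2.2182]
Step 3: x=[6.4123] v=[-3.0552]
Step 4: x=[5.6932] v=[-3.5955]
Step 5: x=[4.9359] v=[-3.7865]
Step 6: x=[4.2140] v=[-3.6097]
Step 7: x=[3.5976] v=[-3.0822]
Step 8: x=[3.1465] v=[-2.2553]
Step 9: x=[2.9046] v=[-1.2093]
Step 10: x=[2.8954] v=[-0.0458]
Step 11: x=[3.1198] v=[1.1221]
First v>=0 after going negative at step 11, time=2.2000

Answer: 2.2000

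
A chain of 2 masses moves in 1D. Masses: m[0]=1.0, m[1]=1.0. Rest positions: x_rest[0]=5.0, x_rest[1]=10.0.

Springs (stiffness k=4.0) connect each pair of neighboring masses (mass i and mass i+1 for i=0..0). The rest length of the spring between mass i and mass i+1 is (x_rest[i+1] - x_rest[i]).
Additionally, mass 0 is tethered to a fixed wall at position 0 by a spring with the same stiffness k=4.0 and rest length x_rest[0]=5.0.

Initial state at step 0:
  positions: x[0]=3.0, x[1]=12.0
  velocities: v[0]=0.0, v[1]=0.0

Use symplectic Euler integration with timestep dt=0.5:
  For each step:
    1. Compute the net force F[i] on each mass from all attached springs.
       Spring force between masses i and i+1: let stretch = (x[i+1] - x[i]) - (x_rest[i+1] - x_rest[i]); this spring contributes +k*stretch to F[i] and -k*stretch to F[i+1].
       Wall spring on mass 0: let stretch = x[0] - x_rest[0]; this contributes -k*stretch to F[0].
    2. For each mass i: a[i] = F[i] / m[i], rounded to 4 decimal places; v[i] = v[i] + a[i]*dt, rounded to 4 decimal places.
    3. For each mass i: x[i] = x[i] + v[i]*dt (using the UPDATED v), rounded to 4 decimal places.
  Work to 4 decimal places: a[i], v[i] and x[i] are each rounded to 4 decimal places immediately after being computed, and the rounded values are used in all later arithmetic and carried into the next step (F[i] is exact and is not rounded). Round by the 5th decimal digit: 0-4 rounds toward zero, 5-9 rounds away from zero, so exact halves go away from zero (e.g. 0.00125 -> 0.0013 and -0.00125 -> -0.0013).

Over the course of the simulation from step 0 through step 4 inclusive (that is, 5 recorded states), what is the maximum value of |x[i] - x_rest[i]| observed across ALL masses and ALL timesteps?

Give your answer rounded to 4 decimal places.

Answer: 4.0000

Derivation:
Step 0: x=[3.0000 12.0000] v=[0.0000 0.0000]
Step 1: x=[9.0000 8.0000] v=[12.0000 -8.0000]
Step 2: x=[5.0000 10.0000] v=[-8.0000 4.0000]
Step 3: x=[1.0000 12.0000] v=[-8.0000 4.0000]
Step 4: x=[7.0000 8.0000] v=[12.0000 -8.0000]
Max displacement = 4.0000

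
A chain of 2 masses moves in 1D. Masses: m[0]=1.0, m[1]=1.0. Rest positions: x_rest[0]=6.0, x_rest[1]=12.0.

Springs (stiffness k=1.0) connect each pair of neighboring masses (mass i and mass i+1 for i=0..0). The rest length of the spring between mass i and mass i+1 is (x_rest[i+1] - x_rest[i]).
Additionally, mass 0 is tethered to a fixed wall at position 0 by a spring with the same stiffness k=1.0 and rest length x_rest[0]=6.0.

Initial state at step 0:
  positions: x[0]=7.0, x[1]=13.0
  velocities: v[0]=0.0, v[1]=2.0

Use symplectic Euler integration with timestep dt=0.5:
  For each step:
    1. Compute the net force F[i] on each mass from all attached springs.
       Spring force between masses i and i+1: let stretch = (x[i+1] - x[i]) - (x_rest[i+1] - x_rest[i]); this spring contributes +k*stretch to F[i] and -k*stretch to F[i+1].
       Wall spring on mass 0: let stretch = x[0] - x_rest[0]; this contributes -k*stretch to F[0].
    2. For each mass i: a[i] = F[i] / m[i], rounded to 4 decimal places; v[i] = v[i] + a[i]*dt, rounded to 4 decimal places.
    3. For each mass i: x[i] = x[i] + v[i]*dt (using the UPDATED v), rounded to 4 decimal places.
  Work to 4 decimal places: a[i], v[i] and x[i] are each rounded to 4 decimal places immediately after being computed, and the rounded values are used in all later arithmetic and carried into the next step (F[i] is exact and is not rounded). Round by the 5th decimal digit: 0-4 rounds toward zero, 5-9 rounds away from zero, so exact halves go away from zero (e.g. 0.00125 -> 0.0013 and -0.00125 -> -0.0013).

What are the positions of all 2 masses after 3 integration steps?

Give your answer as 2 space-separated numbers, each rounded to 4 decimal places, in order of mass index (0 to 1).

Answer: 6.8594 14.8594

Derivation:
Step 0: x=[7.0000 13.0000] v=[0.0000 2.0000]
Step 1: x=[6.7500 14.0000] v=[-0.5000 2.0000]
Step 2: x=[6.6250 14.6875] v=[-0.2500 1.3750]
Step 3: x=[6.8594 14.8594] v=[0.4688 0.3438]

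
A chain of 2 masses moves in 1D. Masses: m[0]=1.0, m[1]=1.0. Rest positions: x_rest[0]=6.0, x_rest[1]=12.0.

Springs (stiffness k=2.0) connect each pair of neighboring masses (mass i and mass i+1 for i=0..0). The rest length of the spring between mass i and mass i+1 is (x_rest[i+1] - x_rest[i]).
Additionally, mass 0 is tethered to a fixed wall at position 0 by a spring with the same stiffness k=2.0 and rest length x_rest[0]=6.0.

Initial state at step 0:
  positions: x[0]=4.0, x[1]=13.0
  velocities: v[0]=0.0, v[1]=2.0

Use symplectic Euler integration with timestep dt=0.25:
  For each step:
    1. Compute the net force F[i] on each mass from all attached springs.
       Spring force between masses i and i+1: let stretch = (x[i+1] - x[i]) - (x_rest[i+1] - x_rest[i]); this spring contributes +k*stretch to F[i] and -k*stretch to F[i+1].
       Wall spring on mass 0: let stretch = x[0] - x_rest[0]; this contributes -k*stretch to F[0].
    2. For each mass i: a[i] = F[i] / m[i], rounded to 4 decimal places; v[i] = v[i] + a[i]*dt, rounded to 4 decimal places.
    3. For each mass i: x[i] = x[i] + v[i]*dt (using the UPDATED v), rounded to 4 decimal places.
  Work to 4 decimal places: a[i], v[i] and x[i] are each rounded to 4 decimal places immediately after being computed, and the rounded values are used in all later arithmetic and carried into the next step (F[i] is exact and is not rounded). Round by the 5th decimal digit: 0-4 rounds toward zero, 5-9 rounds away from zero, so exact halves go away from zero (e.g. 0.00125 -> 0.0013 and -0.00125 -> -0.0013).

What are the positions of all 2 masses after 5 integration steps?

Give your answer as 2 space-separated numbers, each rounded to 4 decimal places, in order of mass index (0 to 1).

Step 0: x=[4.0000 13.0000] v=[0.0000 2.0000]
Step 1: x=[4.6250 13.1250] v=[2.5000 0.5000]
Step 2: x=[5.7344 12.9375] v=[4.4375 -0.7500]
Step 3: x=[7.0274 12.5996] v=[5.1719 -1.3516]
Step 4: x=[8.1385 12.3152] v=[4.4443 -1.1377]
Step 5: x=[8.7544 12.2587] v=[2.4634 -0.2261]

Answer: 8.7544 12.2587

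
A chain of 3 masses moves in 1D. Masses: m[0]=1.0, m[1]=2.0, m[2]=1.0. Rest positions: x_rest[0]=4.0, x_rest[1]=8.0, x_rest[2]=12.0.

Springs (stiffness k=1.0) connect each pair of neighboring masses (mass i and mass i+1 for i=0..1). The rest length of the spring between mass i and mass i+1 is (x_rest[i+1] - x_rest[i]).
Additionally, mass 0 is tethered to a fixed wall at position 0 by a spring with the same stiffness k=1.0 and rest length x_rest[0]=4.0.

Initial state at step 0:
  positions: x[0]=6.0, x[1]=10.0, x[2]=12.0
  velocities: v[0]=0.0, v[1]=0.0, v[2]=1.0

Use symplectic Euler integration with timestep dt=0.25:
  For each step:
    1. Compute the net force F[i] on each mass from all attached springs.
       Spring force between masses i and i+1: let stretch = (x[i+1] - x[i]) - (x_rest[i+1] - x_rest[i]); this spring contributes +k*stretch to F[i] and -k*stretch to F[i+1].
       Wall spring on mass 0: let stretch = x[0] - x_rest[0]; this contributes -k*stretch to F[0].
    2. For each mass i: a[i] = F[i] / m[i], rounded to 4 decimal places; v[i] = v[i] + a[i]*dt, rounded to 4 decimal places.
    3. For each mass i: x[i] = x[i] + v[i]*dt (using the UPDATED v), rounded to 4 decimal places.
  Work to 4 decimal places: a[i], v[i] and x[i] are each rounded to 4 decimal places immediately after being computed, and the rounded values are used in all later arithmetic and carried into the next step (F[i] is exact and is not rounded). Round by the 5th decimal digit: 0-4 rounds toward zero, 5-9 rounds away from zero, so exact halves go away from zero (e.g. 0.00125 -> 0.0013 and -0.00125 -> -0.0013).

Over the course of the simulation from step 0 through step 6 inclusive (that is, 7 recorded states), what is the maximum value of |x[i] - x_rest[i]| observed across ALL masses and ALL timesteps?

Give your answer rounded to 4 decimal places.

Answer: 2.9132

Derivation:
Step 0: x=[6.0000 10.0000 12.0000] v=[0.0000 0.0000 1.0000]
Step 1: x=[5.8750 9.9375 12.3750] v=[-0.5000 -0.2500 1.5000]
Step 2: x=[5.6367 9.8242 12.8477] v=[-0.9531 -0.4531 1.8906]
Step 3: x=[5.3079 9.6746 13.3814] v=[-1.3154 -0.5986 2.1347]
Step 4: x=[4.9202 9.5043 13.9334] v=[-1.5507 -0.6811 2.2080]
Step 5: x=[4.5115 9.3292 14.4586] v=[-1.6347 -0.7005 2.1007]
Step 6: x=[4.1220 9.1638 14.9132] v=[-1.5582 -0.6615 1.8184]
Max displacement = 2.9132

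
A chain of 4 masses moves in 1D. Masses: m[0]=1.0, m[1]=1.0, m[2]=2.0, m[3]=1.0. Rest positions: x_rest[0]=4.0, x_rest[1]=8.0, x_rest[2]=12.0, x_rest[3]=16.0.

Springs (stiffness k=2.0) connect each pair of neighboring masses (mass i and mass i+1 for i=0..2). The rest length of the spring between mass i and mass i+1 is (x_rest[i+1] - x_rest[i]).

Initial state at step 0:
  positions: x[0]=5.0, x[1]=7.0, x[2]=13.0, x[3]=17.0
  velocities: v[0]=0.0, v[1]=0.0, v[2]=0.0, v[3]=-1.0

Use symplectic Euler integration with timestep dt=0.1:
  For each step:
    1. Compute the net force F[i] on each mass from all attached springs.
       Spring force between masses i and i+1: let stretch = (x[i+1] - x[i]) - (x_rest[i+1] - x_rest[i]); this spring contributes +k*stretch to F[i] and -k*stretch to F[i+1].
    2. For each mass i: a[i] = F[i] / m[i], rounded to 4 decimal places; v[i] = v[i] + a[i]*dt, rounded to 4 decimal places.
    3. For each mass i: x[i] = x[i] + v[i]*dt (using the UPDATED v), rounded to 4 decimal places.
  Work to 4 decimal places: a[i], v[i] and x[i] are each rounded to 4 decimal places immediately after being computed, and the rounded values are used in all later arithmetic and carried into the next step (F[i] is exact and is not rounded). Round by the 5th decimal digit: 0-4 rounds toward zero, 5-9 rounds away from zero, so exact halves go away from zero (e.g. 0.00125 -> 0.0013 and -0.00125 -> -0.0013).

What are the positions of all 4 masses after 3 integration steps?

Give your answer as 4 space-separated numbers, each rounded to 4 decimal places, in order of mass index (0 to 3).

Answer: 4.7719 7.4582 12.8820 16.7060

Derivation:
Step 0: x=[5.0000 7.0000 13.0000 17.0000] v=[0.0000 0.0000 0.0000 -1.0000]
Step 1: x=[4.9600 7.0800 12.9800 16.9000] v=[-0.4000 0.8000 -0.2000 -1.0000]
Step 2: x=[4.8824 7.2356 12.9402 16.8016] v=[-0.7760 1.5560 -0.3980 -0.9840]
Step 3: x=[4.7719 7.4582 12.8820 16.7060] v=[-1.1054 2.2263 -0.5823 -0.9563]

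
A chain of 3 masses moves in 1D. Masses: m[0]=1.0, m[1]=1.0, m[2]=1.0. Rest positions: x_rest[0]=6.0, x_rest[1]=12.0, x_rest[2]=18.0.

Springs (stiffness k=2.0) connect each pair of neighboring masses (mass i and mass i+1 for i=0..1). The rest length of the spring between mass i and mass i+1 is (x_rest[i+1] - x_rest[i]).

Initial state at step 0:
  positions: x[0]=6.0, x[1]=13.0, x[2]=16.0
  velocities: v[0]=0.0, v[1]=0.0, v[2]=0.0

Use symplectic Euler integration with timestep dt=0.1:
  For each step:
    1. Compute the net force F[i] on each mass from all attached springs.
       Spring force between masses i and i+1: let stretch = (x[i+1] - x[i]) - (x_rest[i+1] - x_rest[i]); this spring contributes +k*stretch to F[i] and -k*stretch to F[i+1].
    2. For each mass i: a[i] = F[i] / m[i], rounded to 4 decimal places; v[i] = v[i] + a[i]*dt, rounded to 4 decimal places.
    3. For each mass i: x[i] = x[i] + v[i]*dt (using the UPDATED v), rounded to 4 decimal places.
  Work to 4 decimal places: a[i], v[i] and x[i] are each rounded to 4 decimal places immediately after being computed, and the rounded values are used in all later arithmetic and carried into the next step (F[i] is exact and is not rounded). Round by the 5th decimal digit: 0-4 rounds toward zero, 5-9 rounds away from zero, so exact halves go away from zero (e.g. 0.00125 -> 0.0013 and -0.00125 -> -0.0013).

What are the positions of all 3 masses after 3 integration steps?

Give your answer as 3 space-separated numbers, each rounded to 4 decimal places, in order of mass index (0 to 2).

Step 0: x=[6.0000 13.0000 16.0000] v=[0.0000 0.0000 0.0000]
Step 1: x=[6.0200 12.9200 16.0600] v=[0.2000 -0.8000 0.6000]
Step 2: x=[6.0580 12.7648 16.1772] v=[0.3800 -1.5520 1.1720]
Step 3: x=[6.1101 12.5437 16.3462] v=[0.5214 -2.2109 1.6895]

Answer: 6.1101 12.5437 16.3462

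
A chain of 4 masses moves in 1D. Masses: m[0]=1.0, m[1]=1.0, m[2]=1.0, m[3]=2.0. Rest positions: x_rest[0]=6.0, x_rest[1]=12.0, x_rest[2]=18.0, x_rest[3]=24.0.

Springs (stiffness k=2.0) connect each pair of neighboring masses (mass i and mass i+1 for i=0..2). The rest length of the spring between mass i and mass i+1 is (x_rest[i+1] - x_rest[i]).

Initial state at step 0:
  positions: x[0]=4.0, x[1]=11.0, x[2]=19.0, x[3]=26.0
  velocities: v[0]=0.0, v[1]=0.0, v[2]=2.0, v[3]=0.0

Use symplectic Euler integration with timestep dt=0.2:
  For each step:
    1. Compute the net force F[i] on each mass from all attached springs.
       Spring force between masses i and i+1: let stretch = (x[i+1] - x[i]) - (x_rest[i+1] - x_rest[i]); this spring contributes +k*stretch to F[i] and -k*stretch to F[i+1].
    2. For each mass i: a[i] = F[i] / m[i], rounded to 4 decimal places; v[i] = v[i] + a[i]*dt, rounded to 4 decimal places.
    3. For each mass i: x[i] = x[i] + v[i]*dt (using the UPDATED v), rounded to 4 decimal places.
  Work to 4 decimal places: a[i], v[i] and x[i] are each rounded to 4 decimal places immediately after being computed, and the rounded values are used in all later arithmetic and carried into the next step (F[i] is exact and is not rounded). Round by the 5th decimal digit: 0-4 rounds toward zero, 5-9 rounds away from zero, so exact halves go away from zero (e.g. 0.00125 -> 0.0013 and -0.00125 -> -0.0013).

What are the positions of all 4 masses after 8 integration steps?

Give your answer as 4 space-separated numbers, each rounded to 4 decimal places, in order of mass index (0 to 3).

Step 0: x=[4.0000 11.0000 19.0000 26.0000] v=[0.0000 0.0000 2.0000 0.0000]
Step 1: x=[4.0800 11.0800 19.3200 25.9600] v=[0.4000 0.4000 1.6000 -0.2000]
Step 2: x=[4.2400 11.2592 19.5120 25.8944] v=[0.8000 0.8960 0.9600 -0.3280]
Step 3: x=[4.4815 11.5371 19.5544 25.8135] v=[1.2077 1.3894 0.2118 -0.4045]
Step 4: x=[4.8075 11.8919 19.4561 25.7222] v=[1.6299 1.7741 -0.4915 -0.4563]
Step 5: x=[5.2202 12.2851 19.2540 25.6203] v=[2.0637 1.9660 -1.0107 -0.5095]
Step 6: x=[5.7181 12.6706 19.0037 25.5037] v=[2.4897 1.9276 -1.2517 -0.5828]
Step 7: x=[6.2922 13.0066 18.7667 25.3671] v=[2.8707 1.6798 -1.1849 -0.6828]
Step 8: x=[6.9235 13.2662 18.5969 25.2065] v=[3.1565 1.2981 -0.8488 -0.8029]

Answer: 6.9235 13.2662 18.5969 25.2065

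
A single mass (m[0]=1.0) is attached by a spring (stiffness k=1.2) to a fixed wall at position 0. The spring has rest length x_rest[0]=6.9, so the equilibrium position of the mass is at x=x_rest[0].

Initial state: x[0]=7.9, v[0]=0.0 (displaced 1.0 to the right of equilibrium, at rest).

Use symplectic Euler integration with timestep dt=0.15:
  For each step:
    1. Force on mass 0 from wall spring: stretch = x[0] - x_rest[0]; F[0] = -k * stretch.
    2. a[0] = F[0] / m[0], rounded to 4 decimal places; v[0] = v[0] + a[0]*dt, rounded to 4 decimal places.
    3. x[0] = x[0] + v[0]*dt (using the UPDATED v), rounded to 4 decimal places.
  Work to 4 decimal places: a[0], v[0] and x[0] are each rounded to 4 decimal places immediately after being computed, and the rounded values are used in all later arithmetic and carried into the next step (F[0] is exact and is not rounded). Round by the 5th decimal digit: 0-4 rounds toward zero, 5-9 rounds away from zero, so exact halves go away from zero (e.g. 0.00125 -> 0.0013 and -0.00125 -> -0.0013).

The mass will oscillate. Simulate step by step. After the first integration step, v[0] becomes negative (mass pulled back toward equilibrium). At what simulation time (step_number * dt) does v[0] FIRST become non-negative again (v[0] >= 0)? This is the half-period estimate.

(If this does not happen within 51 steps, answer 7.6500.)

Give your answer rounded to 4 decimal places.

Step 0: x=[7.9000] v=[0.0000]
Step 1: x=[7.8730] v=[-0.1800]
Step 2: x=[7.8197] v=[-0.3551]
Step 3: x=[7.7416] v=[-0.5206]
Step 4: x=[7.6408] v=[-0.6721]
Step 5: x=[7.5200] v=[-0.8055]
Step 6: x=[7.3824] v=[-0.9171]
Step 7: x=[7.2318] v=[-1.0039]
Step 8: x=[7.0723] v=[-1.0636]
Step 9: x=[6.9081] v=[-1.0946]
Step 10: x=[6.7437] v=[-1.0961]
Step 11: x=[6.5835] v=[-1.0680]
Step 12: x=[6.4319] v=[-1.0110]
Step 13: x=[6.2929] v=[-0.9267]
Step 14: x=[6.1703] v=[-0.8174]
Step 15: x=[6.0674] v=[-0.6861]
Step 16: x=[5.9870] v=[-0.5362]
Step 17: x=[5.9312] v=[-0.3719]
Step 18: x=[5.9016] v=[-0.1975]
Step 19: x=[5.8989] v=[-0.0178]
Step 20: x=[5.9233] v=[0.1624]
First v>=0 after going negative at step 20, time=3.0000

Answer: 3.0000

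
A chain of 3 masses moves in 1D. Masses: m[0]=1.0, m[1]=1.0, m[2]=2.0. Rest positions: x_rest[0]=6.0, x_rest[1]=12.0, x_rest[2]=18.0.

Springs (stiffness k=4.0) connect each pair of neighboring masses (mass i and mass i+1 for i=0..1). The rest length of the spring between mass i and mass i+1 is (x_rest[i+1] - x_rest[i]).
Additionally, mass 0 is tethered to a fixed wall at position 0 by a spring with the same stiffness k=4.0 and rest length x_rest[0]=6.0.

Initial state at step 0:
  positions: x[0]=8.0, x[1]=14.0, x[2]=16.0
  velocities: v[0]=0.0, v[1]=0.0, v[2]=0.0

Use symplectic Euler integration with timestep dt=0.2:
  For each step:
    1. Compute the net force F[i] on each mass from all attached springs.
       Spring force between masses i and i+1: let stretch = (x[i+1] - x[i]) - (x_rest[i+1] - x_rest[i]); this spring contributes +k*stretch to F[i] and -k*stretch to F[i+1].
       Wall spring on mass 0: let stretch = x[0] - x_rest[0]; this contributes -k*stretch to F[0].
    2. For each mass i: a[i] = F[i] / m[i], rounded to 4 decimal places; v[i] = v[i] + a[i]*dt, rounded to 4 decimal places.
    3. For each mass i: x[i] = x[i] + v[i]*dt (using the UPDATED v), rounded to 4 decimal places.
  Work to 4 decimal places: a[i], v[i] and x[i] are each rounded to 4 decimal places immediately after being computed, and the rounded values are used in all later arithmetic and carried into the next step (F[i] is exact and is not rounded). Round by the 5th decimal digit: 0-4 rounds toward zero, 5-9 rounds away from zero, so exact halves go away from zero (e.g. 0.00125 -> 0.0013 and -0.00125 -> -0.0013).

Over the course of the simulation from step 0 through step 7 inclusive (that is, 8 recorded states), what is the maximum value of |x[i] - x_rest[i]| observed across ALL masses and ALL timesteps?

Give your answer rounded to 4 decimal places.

Step 0: x=[8.0000 14.0000 16.0000] v=[0.0000 0.0000 0.0000]
Step 1: x=[7.6800 13.3600 16.3200] v=[-1.6000 -3.2000 1.6000]
Step 2: x=[7.0400 12.2848 16.8832] v=[-3.2000 -5.3760 2.8160]
Step 3: x=[6.1128 11.1062 17.5585] v=[-4.6362 -5.8931 3.3766]
Step 4: x=[5.0065 10.1610 18.1976] v=[-5.5317 -4.7260 3.1957]
Step 5: x=[3.9238 9.6769 18.6738] v=[-5.4133 -2.4203 2.3811]
Step 6: x=[3.1338 9.7118 18.9103] v=[-3.9499 0.1747 1.1823]
Step 7: x=[2.8949 10.1660 18.8909] v=[-1.1945 2.2711 -0.0971]
Max displacement = 3.1051

Answer: 3.1051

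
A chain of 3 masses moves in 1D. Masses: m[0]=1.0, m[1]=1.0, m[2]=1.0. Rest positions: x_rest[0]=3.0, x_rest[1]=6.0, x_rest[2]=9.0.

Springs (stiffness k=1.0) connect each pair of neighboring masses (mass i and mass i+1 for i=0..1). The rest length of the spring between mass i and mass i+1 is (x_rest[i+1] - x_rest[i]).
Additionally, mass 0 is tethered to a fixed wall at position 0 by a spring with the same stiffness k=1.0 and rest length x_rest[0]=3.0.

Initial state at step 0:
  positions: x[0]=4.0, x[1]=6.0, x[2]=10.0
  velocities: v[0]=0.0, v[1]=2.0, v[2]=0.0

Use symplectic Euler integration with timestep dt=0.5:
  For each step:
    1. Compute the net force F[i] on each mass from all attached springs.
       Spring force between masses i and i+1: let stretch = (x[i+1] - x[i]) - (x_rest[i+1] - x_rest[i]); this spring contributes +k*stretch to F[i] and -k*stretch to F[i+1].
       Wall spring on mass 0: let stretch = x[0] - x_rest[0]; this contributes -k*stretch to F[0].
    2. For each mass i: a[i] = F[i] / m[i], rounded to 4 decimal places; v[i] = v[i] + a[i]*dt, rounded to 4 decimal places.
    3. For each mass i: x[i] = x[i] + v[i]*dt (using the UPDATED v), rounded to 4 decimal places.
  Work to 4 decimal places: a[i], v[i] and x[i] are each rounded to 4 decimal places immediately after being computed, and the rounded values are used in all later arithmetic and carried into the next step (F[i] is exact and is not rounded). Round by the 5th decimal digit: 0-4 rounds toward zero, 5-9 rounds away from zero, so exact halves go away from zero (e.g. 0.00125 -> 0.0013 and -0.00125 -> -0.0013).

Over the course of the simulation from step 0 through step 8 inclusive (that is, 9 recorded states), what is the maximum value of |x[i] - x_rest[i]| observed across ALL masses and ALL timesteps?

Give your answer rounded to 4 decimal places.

Answer: 2.7824

Derivation:
Step 0: x=[4.0000 6.0000 10.0000] v=[0.0000 2.0000 0.0000]
Step 1: x=[3.5000 7.5000 9.7500] v=[-1.0000 3.0000 -0.5000]
Step 2: x=[3.1250 8.5625 9.6875] v=[-0.7500 2.1250 -0.1250]
Step 3: x=[3.3282 8.5469 10.0938] v=[0.4063 -0.0313 0.8125]
Step 4: x=[4.0040 7.6133 10.8634] v=[1.3516 -1.8672 1.5391]
Step 5: x=[4.5812 6.5899 11.5705] v=[1.1543 -2.0468 1.4141]
Step 6: x=[4.5152 6.3095 11.7824] v=[-0.1320 -0.5609 0.4238]
Step 7: x=[3.7690 6.9487 11.3761] v=[-1.4925 1.2784 -0.8127]
Step 8: x=[2.8754 7.8999 10.6129] v=[-1.7872 1.9023 -1.5264]
Max displacement = 2.7824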